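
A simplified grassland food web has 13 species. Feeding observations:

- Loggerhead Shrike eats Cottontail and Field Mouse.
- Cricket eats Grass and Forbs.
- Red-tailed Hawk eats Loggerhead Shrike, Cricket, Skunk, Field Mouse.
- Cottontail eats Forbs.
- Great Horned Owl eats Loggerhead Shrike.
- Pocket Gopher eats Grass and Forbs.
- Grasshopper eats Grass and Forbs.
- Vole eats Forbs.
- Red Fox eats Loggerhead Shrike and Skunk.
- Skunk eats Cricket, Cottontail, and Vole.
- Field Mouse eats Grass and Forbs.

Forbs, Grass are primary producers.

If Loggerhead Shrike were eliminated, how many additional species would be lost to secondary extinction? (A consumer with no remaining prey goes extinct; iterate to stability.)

Remove Loggerhead Shrike.
Round 1: Great Horned Owl (all prey gone) → extinct.
No further losses. Total secondary extinctions: 1.

1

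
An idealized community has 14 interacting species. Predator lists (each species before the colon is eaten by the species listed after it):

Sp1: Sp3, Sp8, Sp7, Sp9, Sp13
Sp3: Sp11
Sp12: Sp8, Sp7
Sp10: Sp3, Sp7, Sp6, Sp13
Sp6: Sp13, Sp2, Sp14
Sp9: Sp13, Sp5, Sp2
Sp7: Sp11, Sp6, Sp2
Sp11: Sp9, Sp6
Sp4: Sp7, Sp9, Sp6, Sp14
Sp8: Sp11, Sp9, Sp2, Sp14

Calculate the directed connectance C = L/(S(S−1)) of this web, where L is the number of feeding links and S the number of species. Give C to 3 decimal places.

The web has S = 14 species and L = 31 feeding links.
C = L / (S(S−1)) = 31 / 182 = 0.1703 ≈ 0.170.

C = 0.170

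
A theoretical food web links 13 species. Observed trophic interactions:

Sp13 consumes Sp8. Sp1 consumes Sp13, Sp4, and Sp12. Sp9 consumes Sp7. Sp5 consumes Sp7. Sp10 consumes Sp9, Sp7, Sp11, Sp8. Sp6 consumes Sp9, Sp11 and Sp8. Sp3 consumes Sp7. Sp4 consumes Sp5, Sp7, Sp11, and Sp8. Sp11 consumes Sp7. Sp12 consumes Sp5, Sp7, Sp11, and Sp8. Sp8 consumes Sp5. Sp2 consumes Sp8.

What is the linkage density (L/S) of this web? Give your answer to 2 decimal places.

L/S = 1.92

There are L = 25 links among S = 13 species.
L/S = 25/13 = 1.9231 ≈ 1.92.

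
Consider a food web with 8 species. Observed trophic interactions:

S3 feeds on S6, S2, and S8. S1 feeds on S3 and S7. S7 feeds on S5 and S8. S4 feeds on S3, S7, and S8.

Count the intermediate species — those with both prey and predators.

2

Intermediate species (has both prey and predators): S7, S3.
Count: 2.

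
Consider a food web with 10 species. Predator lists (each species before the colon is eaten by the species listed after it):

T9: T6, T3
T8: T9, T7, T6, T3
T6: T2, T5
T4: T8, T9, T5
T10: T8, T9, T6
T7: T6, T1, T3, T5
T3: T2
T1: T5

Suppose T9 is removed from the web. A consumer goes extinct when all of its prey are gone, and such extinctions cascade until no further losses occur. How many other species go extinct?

Remove T9.
Every predator of it retains at least one other prey: T6 still has T10, T8, T7; T3 still has T8, T7.
No consumer loses all prey, so no secondary extinctions occur.

0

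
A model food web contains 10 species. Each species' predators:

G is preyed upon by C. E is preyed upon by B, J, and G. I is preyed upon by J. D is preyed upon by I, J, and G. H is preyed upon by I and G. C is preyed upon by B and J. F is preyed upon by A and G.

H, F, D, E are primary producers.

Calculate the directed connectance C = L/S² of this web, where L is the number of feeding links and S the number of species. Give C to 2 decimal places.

C = 0.14

The web has S = 10 species and L = 14 feeding links.
C = L / S² = 14 / 100 = 0.1400 ≈ 0.14.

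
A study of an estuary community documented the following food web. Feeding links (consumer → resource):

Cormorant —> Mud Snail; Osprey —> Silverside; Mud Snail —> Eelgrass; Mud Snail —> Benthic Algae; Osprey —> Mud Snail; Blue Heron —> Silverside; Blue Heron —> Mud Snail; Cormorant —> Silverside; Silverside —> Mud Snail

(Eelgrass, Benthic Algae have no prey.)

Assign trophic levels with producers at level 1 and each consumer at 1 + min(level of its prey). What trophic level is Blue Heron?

Eelgrass is a producer → level 1.
Mud Snail eats Eelgrass → level 2.
Blue Heron eats Mud Snail → level 3.
No prey of Blue Heron is below level 2, so 3 is the minimum.

Trophic level 3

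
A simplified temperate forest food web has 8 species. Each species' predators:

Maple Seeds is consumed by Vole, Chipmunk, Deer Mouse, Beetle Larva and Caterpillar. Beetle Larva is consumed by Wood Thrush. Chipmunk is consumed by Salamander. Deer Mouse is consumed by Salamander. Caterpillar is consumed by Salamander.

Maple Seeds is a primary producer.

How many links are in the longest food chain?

2 links

One longest chain: Maple Seeds → Beetle Larva → Wood Thrush.
It has 3 species and 2 links.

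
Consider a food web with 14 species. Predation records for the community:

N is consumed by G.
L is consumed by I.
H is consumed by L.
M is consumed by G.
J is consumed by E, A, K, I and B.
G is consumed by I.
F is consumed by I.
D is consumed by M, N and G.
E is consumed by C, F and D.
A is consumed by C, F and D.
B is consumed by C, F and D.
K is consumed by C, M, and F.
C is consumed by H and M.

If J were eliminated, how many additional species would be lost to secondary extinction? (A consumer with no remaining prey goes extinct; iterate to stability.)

Remove J.
Round 1: A (all prey gone), E (all prey gone), K (all prey gone), B (all prey gone) → extinct.
Round 2: F (all prey gone), D (all prey gone), C (all prey gone) → extinct.
Round 3: H (all prey gone), N (all prey gone), M (all prey gone) → extinct.
Round 4: L (all prey gone), G (all prey gone) → extinct.
Round 5: I (all prey gone) → extinct.
No further losses. Total secondary extinctions: 13.

13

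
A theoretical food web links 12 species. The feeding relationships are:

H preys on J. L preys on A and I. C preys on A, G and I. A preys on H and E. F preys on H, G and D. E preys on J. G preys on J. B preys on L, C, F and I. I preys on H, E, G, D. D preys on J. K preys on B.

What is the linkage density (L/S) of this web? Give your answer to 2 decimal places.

L/S = 1.92

There are L = 23 links among S = 12 species.
L/S = 23/12 = 1.9167 ≈ 1.92.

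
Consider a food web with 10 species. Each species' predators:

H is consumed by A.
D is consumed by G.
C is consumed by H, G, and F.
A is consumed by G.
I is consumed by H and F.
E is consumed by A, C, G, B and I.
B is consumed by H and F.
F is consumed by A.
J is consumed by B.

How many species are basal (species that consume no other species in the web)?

3

Basal species (no prey listed): E, D, J.
Count: 3.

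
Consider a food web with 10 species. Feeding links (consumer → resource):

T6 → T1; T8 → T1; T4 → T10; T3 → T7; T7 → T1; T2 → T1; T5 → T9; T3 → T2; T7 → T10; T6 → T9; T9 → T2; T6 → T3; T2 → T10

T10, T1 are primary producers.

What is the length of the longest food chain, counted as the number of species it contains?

4 species

One longest chain: T10 → T2 → T9 → T6.
It has 4 species and 3 links.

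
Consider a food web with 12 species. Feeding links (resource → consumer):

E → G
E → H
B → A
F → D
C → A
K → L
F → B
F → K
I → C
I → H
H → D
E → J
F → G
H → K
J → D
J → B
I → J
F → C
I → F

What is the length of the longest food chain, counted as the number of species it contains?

One longest chain: E → J → B → A.
It has 4 species and 3 links.

4 species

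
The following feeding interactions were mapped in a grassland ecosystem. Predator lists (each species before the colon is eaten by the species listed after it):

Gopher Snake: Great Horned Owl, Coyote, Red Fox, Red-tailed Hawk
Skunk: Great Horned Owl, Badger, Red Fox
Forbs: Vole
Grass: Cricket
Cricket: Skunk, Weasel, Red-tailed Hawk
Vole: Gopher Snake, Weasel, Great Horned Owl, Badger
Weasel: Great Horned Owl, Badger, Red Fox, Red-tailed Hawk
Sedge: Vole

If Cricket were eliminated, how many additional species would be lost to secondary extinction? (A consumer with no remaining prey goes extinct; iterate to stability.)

Remove Cricket.
Round 1: Skunk (all prey gone) → extinct.
No further losses. Total secondary extinctions: 1.

1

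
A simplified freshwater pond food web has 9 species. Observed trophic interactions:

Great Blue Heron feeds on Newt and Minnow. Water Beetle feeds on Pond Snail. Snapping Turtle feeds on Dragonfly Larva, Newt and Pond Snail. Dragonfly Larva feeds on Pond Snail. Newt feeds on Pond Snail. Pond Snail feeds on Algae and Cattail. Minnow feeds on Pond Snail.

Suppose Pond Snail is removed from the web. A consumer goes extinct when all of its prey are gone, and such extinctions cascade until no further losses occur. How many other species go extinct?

Remove Pond Snail.
Round 1: Dragonfly Larva (all prey gone), Water Beetle (all prey gone), Minnow (all prey gone), Newt (all prey gone) → extinct.
Round 2: Great Blue Heron (all prey gone), Snapping Turtle (all prey gone) → extinct.
No further losses. Total secondary extinctions: 6.

6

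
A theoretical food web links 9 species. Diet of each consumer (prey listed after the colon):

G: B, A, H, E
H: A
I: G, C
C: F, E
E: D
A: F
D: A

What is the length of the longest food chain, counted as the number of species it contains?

6 species

One longest chain: F → A → D → E → G → I.
It has 6 species and 5 links.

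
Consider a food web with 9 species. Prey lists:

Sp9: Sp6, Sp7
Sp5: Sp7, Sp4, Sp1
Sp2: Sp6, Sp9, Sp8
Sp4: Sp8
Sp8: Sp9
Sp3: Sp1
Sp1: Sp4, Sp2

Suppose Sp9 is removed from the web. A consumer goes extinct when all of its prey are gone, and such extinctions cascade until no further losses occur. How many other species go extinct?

Remove Sp9.
Round 1: Sp8 (all prey gone) → extinct.
Round 2: Sp4 (all prey gone) → extinct.
No further losses. Total secondary extinctions: 2.

2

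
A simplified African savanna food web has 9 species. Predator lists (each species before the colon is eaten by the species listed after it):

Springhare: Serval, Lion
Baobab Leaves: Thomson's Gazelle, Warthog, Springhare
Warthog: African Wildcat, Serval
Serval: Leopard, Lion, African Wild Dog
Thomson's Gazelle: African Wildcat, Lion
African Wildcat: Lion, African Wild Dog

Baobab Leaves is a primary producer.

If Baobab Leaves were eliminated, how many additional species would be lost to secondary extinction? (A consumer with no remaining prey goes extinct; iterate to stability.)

8

Remove Baobab Leaves.
Round 1: Thomson's Gazelle (all prey gone), Warthog (all prey gone), Springhare (all prey gone) → extinct.
Round 2: African Wildcat (all prey gone), Serval (all prey gone) → extinct.
Round 3: Leopard (all prey gone), Lion (all prey gone), African Wild Dog (all prey gone) → extinct.
No further losses. Total secondary extinctions: 8.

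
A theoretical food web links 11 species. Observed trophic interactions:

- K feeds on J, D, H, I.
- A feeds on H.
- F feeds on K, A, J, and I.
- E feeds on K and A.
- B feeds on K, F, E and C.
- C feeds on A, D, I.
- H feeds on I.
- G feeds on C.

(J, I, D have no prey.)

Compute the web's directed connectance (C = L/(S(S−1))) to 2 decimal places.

The web has S = 11 species and L = 20 feeding links.
C = L / (S(S−1)) = 20 / 110 = 0.1818 ≈ 0.18.

C = 0.18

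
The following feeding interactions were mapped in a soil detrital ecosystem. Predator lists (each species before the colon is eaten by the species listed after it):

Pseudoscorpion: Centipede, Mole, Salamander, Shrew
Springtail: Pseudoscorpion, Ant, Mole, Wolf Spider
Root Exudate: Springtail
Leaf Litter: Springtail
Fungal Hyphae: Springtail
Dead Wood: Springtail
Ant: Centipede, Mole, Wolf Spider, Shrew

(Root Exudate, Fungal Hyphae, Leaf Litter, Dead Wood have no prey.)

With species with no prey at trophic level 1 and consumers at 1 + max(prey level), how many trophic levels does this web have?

4

Basal resources (level 1): Root Exudate, Fungal Hyphae, Leaf Litter, Dead Wood.
Root Exudate → Springtail → Pseudoscorpion → Shrew gives Shrew level 4.
No species has a prey at level 4, so no species reaches level 5.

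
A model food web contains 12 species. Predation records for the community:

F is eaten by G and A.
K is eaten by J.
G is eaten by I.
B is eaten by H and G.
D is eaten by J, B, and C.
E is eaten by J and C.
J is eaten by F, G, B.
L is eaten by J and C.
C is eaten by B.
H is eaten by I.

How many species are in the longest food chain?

5 species

One longest chain: D → C → B → G → I.
It has 5 species and 4 links.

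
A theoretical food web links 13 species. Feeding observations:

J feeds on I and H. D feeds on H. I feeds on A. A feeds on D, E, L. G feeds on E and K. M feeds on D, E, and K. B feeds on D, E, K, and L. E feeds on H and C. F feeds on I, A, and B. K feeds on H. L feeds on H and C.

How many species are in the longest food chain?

5 species

One longest chain: H → L → A → I → F.
It has 5 species and 4 links.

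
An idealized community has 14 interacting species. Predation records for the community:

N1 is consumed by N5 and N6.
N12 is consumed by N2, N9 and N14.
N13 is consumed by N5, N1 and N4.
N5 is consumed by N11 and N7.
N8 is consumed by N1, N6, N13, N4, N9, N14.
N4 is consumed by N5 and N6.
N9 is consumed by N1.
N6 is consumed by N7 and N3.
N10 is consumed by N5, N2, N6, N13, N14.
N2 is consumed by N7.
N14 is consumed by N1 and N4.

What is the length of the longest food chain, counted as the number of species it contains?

5 species

One longest chain: N8 → N9 → N1 → N5 → N7.
It has 5 species and 4 links.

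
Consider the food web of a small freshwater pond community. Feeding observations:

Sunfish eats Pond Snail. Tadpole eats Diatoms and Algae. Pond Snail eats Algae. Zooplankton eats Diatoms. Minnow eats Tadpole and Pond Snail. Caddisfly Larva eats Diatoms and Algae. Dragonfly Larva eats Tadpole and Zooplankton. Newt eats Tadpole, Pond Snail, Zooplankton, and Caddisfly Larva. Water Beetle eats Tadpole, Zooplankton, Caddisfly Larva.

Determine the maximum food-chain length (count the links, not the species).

2 links

One longest chain: Algae → Pond Snail → Minnow.
It has 3 species and 2 links.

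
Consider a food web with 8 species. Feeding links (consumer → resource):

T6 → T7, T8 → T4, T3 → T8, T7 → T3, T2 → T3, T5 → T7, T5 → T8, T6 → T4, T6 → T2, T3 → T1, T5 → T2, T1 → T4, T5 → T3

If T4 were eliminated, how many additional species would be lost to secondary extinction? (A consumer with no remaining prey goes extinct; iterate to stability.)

Remove T4.
Round 1: T8 (all prey gone), T1 (all prey gone) → extinct.
Round 2: T3 (all prey gone) → extinct.
Round 3: T2 (all prey gone), T7 (all prey gone) → extinct.
Round 4: T6 (all prey gone), T5 (all prey gone) → extinct.
No further losses. Total secondary extinctions: 7.

7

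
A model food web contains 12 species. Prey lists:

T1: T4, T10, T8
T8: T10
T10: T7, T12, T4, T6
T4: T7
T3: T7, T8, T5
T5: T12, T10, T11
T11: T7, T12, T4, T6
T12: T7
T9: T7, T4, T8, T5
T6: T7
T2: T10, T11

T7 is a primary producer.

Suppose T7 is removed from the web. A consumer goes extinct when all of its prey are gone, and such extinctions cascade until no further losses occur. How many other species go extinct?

Remove T7.
Round 1: T12 (all prey gone), T4 (all prey gone), T6 (all prey gone) → extinct.
Round 2: T10 (all prey gone), T11 (all prey gone) → extinct.
Round 3: T8 (all prey gone), T2 (all prey gone), T5 (all prey gone) → extinct.
Round 4: T3 (all prey gone), T1 (all prey gone), T9 (all prey gone) → extinct.
No further losses. Total secondary extinctions: 11.

11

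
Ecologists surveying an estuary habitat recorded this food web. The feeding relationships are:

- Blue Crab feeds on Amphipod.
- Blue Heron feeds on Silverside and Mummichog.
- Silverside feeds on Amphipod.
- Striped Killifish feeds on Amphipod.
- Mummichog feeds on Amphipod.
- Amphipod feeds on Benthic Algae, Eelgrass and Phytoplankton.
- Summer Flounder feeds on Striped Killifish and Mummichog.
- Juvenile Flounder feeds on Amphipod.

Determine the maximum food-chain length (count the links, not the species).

One longest chain: Eelgrass → Amphipod → Mummichog → Summer Flounder.
It has 4 species and 3 links.

3 links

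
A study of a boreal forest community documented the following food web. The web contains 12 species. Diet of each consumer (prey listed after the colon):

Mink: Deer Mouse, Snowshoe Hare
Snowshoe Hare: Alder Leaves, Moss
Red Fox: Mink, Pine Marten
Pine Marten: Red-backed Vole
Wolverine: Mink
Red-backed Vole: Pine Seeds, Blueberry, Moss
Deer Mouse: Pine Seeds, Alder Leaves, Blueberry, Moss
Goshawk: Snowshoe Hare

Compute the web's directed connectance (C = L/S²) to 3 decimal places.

The web has S = 12 species and L = 16 feeding links.
C = L / S² = 16 / 144 = 0.1111 ≈ 0.111.

C = 0.111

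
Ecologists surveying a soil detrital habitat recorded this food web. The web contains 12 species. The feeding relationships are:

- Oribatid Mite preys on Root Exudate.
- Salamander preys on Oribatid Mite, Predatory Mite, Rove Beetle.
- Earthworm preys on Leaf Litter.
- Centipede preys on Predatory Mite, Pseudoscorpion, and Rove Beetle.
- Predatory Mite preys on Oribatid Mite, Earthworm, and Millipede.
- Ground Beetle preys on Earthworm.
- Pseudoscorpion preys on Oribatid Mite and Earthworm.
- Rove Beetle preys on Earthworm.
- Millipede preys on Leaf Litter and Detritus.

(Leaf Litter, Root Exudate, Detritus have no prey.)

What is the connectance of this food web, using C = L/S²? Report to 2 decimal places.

C = 0.12

The web has S = 12 species and L = 17 feeding links.
C = L / S² = 17 / 144 = 0.1181 ≈ 0.12.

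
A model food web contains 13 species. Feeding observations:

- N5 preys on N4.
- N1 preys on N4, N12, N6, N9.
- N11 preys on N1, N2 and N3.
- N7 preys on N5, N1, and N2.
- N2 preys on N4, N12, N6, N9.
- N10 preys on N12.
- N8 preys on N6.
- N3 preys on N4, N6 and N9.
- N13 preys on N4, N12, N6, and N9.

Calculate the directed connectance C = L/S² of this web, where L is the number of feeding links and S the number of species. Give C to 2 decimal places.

The web has S = 13 species and L = 24 feeding links.
C = L / S² = 24 / 169 = 0.1420 ≈ 0.14.

C = 0.14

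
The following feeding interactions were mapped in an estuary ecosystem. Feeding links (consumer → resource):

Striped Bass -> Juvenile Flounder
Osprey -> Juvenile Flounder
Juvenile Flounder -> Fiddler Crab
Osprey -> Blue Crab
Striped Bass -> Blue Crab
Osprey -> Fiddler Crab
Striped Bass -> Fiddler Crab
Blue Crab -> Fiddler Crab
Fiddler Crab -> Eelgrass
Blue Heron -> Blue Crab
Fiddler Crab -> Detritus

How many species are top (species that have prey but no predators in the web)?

3

Top species (has prey, but nothing eats it): Striped Bass, Osprey, Blue Heron.
Count: 3.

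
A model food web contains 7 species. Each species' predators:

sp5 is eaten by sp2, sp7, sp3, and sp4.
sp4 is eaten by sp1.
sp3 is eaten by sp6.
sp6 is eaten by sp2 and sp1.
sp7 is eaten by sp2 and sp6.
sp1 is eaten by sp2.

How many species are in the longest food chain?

One longest chain: sp5 → sp3 → sp6 → sp1 → sp2.
It has 5 species and 4 links.

5 species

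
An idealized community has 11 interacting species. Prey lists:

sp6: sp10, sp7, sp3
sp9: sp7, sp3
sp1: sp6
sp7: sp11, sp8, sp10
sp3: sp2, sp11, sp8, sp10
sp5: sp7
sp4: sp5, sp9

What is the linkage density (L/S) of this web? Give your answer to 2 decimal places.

L/S = 1.45

There are L = 16 links among S = 11 species.
L/S = 16/11 = 1.4545 ≈ 1.45.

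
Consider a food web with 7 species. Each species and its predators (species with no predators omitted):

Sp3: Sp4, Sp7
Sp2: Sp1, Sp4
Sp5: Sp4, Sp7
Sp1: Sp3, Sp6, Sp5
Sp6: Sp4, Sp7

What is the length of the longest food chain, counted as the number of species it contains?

One longest chain: Sp2 → Sp1 → Sp3 → Sp4.
It has 4 species and 3 links.

4 species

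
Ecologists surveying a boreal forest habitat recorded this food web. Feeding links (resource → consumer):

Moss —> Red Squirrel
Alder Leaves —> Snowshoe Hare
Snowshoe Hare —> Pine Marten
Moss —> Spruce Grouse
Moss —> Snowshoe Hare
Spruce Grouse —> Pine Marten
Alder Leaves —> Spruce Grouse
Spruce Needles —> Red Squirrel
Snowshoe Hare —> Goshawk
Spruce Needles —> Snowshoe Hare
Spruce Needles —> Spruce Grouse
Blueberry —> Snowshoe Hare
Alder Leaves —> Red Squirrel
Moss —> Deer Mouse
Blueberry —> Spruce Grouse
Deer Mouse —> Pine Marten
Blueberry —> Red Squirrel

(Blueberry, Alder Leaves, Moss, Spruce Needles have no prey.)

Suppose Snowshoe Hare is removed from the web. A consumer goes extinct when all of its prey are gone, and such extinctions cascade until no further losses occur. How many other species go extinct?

Remove Snowshoe Hare.
Round 1: Goshawk (all prey gone) → extinct.
No further losses. Total secondary extinctions: 1.

1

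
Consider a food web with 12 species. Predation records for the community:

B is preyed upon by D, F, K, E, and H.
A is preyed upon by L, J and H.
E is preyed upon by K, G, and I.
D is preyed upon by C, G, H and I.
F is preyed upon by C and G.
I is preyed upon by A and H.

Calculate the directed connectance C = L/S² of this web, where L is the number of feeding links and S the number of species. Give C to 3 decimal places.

C = 0.132

The web has S = 12 species and L = 19 feeding links.
C = L / S² = 19 / 144 = 0.1319 ≈ 0.132.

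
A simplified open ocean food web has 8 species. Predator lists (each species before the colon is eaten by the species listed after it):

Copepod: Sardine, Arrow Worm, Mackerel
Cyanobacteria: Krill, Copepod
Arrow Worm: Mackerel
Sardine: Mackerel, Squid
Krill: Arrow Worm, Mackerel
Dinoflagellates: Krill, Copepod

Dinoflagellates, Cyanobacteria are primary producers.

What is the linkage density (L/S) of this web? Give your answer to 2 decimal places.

L/S = 1.50

There are L = 12 links among S = 8 species.
L/S = 12/8 = 1.5000 ≈ 1.50.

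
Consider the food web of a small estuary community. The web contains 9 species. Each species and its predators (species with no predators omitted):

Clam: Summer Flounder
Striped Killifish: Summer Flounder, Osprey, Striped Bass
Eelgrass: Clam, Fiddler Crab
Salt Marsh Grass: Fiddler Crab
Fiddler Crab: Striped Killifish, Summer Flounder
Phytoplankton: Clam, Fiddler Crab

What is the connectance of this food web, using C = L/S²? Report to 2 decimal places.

The web has S = 9 species and L = 11 feeding links.
C = L / S² = 11 / 81 = 0.1358 ≈ 0.14.

C = 0.14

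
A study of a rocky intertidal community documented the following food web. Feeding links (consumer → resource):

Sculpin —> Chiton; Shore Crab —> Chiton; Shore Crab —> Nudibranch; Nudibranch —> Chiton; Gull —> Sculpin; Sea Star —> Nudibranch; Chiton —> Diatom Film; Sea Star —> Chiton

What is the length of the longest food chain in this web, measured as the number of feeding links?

3 links

One longest chain: Diatom Film → Chiton → Nudibranch → Shore Crab.
It has 4 species and 3 links.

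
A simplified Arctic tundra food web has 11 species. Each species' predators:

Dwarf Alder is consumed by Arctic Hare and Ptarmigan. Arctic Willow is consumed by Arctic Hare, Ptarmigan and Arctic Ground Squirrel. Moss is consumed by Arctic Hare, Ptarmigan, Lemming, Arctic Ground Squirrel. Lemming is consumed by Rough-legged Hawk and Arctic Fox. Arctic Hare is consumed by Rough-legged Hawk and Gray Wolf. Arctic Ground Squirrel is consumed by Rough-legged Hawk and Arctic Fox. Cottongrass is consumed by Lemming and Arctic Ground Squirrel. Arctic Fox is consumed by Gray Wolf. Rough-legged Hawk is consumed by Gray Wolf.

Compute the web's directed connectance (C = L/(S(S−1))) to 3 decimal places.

C = 0.173

The web has S = 11 species and L = 19 feeding links.
C = L / (S(S−1)) = 19 / 110 = 0.1727 ≈ 0.173.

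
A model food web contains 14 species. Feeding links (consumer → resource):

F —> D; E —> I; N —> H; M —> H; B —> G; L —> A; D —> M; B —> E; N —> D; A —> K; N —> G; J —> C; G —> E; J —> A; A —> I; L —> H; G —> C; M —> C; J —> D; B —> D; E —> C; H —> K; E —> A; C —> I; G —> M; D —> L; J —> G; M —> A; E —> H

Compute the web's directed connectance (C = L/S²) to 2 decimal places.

The web has S = 14 species and L = 29 feeding links.
C = L / S² = 29 / 196 = 0.1480 ≈ 0.15.

C = 0.15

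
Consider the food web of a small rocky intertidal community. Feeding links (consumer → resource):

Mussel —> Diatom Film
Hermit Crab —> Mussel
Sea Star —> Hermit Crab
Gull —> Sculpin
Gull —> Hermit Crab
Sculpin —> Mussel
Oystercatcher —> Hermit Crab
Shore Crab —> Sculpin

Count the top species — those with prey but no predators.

Top species (has prey, but nothing eats it): Oystercatcher, Gull, Sea Star, Shore Crab.
Count: 4.

4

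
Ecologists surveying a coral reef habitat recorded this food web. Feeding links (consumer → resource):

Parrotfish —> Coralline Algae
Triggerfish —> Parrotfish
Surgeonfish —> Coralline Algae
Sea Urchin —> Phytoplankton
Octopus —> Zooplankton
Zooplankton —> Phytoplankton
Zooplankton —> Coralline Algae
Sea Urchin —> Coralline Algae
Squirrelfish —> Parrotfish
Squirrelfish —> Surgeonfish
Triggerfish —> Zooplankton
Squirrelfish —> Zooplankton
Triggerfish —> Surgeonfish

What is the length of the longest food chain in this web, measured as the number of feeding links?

One longest chain: Phytoplankton → Zooplankton → Octopus.
It has 3 species and 2 links.

2 links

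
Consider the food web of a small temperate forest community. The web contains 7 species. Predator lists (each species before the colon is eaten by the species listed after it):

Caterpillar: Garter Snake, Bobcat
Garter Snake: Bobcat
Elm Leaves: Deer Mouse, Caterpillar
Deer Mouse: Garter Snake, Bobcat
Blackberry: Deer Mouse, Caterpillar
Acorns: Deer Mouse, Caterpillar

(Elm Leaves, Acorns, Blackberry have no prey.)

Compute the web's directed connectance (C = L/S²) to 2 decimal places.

C = 0.22

The web has S = 7 species and L = 11 feeding links.
C = L / S² = 11 / 49 = 0.2245 ≈ 0.22.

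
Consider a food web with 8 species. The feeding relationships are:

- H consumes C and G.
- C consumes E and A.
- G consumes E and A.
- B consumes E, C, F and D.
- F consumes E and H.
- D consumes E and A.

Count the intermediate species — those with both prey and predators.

5

Intermediate species (has both prey and predators): C, G, D, H, F.
Count: 5.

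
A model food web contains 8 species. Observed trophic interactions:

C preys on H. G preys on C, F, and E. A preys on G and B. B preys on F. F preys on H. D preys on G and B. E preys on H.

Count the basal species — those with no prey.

1

Basal species (no prey listed): H.
Count: 1.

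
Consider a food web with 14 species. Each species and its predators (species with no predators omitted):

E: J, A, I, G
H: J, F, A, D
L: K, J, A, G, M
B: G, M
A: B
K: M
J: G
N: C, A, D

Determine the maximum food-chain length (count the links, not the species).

3 links

One longest chain: H → A → B → G.
It has 4 species and 3 links.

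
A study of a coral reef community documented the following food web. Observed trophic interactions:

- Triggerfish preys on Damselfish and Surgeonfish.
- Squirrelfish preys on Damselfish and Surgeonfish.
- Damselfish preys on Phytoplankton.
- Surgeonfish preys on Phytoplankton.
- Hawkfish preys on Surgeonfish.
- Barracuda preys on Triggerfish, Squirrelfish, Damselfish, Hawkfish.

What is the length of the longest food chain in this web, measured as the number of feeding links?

One longest chain: Phytoplankton → Surgeonfish → Hawkfish → Barracuda.
It has 4 species and 3 links.

3 links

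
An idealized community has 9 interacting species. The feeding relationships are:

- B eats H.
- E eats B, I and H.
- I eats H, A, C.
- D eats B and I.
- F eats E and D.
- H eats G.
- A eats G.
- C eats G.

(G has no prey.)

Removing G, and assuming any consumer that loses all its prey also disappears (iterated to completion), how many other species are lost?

8

Remove G.
Round 1: C (all prey gone), H (all prey gone), A (all prey gone) → extinct.
Round 2: I (all prey gone), B (all prey gone) → extinct.
Round 3: D (all prey gone), E (all prey gone) → extinct.
Round 4: F (all prey gone) → extinct.
No further losses. Total secondary extinctions: 8.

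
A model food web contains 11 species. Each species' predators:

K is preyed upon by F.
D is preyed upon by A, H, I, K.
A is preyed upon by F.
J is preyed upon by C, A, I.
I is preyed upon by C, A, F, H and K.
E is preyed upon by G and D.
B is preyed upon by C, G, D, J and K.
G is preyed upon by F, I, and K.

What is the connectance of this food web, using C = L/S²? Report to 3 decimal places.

C = 0.198

The web has S = 11 species and L = 24 feeding links.
C = L / S² = 24 / 121 = 0.1983 ≈ 0.198.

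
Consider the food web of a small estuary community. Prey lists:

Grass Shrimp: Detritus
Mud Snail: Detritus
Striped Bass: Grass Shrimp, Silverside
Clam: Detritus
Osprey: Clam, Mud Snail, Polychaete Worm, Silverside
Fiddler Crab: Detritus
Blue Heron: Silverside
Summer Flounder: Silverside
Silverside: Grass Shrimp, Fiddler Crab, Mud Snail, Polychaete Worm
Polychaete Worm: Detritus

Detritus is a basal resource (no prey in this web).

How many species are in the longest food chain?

One longest chain: Detritus → Grass Shrimp → Silverside → Striped Bass.
It has 4 species and 3 links.

4 species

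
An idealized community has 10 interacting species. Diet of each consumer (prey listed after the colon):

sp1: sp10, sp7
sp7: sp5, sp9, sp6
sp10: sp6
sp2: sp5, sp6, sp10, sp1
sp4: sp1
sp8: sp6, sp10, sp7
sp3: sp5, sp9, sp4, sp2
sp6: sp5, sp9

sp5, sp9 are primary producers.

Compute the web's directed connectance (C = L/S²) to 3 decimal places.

The web has S = 10 species and L = 20 feeding links.
C = L / S² = 20 / 100 = 0.2000 ≈ 0.200.

C = 0.200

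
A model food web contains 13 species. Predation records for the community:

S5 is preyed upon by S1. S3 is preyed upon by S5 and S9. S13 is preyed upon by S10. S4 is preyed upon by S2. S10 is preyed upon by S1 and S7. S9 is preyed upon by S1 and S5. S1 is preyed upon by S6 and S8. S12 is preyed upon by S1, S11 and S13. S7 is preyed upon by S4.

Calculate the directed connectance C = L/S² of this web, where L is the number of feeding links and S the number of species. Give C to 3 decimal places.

C = 0.089

The web has S = 13 species and L = 15 feeding links.
C = L / S² = 15 / 169 = 0.0888 ≈ 0.089.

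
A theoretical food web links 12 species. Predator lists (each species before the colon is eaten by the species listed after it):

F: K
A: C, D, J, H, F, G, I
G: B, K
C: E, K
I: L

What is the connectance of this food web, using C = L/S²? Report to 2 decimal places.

C = 0.09

The web has S = 12 species and L = 13 feeding links.
C = L / S² = 13 / 144 = 0.0903 ≈ 0.09.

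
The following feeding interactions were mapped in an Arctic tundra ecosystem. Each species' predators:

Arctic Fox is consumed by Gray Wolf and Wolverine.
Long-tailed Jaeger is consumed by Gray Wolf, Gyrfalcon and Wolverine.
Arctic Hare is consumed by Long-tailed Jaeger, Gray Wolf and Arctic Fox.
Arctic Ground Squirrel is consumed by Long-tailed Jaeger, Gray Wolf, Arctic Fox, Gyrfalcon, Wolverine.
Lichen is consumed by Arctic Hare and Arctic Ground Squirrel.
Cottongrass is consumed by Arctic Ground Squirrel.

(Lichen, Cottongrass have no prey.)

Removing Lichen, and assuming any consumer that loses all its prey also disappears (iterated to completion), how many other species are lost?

1

Remove Lichen.
Round 1: Arctic Hare (all prey gone) → extinct.
No further losses. Total secondary extinctions: 1.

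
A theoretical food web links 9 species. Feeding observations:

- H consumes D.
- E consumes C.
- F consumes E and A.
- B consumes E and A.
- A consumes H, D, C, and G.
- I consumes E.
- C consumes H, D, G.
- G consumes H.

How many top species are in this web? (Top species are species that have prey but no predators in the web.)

3

Top species (has prey, but nothing eats it): B, F, I.
Count: 3.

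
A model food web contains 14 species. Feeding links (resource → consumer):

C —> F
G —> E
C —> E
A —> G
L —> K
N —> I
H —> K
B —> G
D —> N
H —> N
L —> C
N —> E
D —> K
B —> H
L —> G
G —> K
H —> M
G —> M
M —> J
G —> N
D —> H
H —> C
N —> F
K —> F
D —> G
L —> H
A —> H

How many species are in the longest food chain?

One longest chain: A → G → N → I.
It has 4 species and 3 links.

4 species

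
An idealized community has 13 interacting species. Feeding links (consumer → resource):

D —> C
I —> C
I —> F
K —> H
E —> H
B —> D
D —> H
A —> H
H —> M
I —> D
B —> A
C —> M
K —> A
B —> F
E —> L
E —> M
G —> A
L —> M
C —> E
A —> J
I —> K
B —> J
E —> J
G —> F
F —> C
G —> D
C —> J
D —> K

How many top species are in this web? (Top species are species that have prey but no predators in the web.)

Top species (has prey, but nothing eats it): G, B, I.
Count: 3.

3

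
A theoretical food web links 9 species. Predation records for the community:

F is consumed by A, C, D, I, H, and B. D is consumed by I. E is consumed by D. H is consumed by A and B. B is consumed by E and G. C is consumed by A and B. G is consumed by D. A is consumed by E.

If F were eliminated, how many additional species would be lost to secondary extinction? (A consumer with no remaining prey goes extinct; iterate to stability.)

8

Remove F.
Round 1: H (all prey gone), C (all prey gone) → extinct.
Round 2: A (all prey gone), B (all prey gone) → extinct.
Round 3: E (all prey gone), G (all prey gone) → extinct.
Round 4: D (all prey gone) → extinct.
Round 5: I (all prey gone) → extinct.
No further losses. Total secondary extinctions: 8.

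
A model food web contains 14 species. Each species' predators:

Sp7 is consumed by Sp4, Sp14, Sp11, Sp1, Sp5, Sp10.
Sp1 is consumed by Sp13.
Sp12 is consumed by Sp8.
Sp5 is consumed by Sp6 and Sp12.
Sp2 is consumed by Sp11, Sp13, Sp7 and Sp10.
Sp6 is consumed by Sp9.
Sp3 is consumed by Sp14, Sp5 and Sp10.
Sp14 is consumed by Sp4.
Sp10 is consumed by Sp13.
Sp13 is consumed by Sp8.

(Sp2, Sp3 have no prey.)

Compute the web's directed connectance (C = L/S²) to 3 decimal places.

The web has S = 14 species and L = 21 feeding links.
C = L / S² = 21 / 196 = 0.1071 ≈ 0.107.

C = 0.107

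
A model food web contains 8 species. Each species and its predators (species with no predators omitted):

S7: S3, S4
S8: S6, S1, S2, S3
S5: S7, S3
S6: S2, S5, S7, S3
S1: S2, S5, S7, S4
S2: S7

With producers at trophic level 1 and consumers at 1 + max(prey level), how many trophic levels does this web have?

Producers (level 1): S8.
S8 → S6 → S2 → S7 → S4 gives S4 level 5.
No species has a prey at level 5, so no species reaches level 6.

5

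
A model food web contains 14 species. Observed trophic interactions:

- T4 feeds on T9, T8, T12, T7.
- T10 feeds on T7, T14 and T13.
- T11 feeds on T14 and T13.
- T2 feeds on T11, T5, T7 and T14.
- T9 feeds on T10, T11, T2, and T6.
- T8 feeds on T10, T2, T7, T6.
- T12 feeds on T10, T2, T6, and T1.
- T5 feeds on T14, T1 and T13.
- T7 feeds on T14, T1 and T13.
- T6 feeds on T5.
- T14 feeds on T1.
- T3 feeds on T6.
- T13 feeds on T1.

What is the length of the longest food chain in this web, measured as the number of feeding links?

5 links

One longest chain: T1 → T14 → T5 → T6 → T8 → T4.
It has 6 species and 5 links.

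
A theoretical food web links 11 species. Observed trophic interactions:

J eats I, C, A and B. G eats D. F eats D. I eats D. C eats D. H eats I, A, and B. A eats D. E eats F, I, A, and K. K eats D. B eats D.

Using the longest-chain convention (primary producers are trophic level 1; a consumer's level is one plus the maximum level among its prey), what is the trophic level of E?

D is a producer → level 1.
A eats D → level 2.
E eats A (level 2); other prey at levels: I 2, K 2, F 2 → level 3.

Trophic level 3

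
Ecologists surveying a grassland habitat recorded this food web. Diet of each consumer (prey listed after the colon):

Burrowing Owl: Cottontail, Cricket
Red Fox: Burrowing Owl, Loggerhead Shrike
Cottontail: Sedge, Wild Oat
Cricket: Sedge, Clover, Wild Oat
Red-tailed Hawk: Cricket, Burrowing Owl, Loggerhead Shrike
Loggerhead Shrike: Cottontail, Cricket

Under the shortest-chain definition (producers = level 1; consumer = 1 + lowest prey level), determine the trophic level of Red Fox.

Sedge is a producer → level 1.
Cottontail eats Sedge → level 2.
Burrowing Owl eats Cottontail → level 3.
Red Fox eats Burrowing Owl → level 4.
No prey of Red Fox is below level 3, so 4 is the minimum.

Trophic level 4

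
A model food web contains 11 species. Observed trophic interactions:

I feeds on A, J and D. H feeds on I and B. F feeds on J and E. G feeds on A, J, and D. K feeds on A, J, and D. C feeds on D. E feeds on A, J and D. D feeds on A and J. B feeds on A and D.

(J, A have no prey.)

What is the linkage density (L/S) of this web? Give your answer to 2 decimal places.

L/S = 1.91

There are L = 21 links among S = 11 species.
L/S = 21/11 = 1.9091 ≈ 1.91.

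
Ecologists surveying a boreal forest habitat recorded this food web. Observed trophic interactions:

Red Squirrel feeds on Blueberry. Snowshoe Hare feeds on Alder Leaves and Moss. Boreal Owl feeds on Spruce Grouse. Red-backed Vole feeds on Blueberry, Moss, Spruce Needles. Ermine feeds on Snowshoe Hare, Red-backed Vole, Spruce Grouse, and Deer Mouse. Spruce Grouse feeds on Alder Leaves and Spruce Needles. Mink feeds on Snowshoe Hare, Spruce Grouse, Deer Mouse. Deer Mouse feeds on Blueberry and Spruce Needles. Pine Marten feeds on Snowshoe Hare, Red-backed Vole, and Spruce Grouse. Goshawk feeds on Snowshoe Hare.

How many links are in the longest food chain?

2 links

One longest chain: Moss → Snowshoe Hare → Ermine.
It has 3 species and 2 links.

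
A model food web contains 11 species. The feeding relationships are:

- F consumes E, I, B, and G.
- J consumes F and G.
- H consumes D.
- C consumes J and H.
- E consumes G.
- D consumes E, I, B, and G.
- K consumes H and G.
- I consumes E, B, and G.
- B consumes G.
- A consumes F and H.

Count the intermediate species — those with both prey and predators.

Intermediate species (has both prey and predators): E, B, I, F, D, H, J.
Count: 7.

7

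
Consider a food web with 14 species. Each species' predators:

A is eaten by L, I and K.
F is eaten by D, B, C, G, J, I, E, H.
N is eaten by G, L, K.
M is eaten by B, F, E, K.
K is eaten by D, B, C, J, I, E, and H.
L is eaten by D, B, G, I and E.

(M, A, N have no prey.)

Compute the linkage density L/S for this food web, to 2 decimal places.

There are L = 30 links among S = 14 species.
L/S = 30/14 = 2.1429 ≈ 2.14.

L/S = 2.14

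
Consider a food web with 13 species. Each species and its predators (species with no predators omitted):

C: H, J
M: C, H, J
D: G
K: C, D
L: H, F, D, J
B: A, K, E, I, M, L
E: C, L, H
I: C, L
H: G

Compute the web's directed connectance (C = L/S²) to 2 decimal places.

C = 0.14

The web has S = 13 species and L = 24 feeding links.
C = L / S² = 24 / 169 = 0.1420 ≈ 0.14.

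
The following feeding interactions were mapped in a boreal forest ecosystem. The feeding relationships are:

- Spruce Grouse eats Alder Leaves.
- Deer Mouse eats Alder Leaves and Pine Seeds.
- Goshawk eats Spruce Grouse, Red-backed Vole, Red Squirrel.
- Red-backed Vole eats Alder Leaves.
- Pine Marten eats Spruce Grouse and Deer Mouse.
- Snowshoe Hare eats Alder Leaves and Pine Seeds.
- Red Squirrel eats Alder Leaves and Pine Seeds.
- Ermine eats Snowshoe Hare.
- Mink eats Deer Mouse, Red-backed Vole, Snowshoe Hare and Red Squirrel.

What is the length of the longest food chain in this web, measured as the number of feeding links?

2 links

One longest chain: Alder Leaves → Snowshoe Hare → Ermine.
It has 3 species and 2 links.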